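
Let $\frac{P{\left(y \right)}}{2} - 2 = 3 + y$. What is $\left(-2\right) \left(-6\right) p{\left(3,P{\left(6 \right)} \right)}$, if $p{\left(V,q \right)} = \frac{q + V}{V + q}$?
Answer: $12$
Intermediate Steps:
$P{\left(y \right)} = 10 + 2 y$ ($P{\left(y \right)} = 4 + 2 \left(3 + y\right) = 4 + \left(6 + 2 y\right) = 10 + 2 y$)
$p{\left(V,q \right)} = 1$ ($p{\left(V,q \right)} = \frac{V + q}{V + q} = 1$)
$\left(-2\right) \left(-6\right) p{\left(3,P{\left(6 \right)} \right)} = \left(-2\right) \left(-6\right) 1 = 12 \cdot 1 = 12$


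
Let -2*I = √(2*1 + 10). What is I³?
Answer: -3*√3 ≈ -5.1962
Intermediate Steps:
I = -√3 (I = -√(2*1 + 10)/2 = -√(2 + 10)/2 = -√3 ≈ -1.7320)
I³ = (-√3)³ = -3*√3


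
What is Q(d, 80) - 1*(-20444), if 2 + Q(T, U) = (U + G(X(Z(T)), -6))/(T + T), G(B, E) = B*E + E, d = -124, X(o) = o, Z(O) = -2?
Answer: 2534765/124 ≈ 20442.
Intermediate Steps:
G(B, E) = E + B*E
Q(T, U) = -2 + (6 + U)/(2*T) (Q(T, U) = -2 + (U - 6*(1 - 2))/(T + T) = -2 + (U - 6*(-1))/((2*T)) = -2 + (U + 6)*(1/(2*T)) = -2 + (6 + U)*(1/(2*T)) = -2 + (6 + U)/(2*T))
Q(d, 80) - 1*(-20444) = (½)*(6 + 80 - 4*(-124))/(-124) - 1*(-20444) = (½)*(-1/124)*(6 + 80 + 496) + 20444 = (½)*(-1/124)*582 + 20444 = -291/124 + 20444 = 2534765/124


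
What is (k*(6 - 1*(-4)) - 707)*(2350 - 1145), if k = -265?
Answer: -4045185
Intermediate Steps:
(k*(6 - 1*(-4)) - 707)*(2350 - 1145) = (-265*(6 - 1*(-4)) - 707)*(2350 - 1145) = (-265*(6 + 4) - 707)*1205 = (-265*10 - 707)*1205 = (-2650 - 707)*1205 = -3357*1205 = -4045185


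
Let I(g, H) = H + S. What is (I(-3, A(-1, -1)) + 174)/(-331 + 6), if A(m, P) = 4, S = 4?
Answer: -14/25 ≈ -0.56000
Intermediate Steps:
I(g, H) = 4 + H (I(g, H) = H + 4 = 4 + H)
(I(-3, A(-1, -1)) + 174)/(-331 + 6) = ((4 + 4) + 174)/(-331 + 6) = (8 + 174)/(-325) = 182*(-1/325) = -14/25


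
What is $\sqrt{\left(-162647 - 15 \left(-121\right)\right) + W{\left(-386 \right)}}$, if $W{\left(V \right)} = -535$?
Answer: $19 i \sqrt{447} \approx 401.71 i$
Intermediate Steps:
$\sqrt{\left(-162647 - 15 \left(-121\right)\right) + W{\left(-386 \right)}} = \sqrt{\left(-162647 - 15 \left(-121\right)\right) - 535} = \sqrt{\left(-162647 - -1815\right) - 535} = \sqrt{\left(-162647 + 1815\right) - 535} = \sqrt{-160832 - 535} = \sqrt{-161367} = 19 i \sqrt{447}$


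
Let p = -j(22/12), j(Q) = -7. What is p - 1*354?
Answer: -347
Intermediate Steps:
p = 7 (p = -1*(-7) = 7)
p - 1*354 = 7 - 1*354 = 7 - 354 = -347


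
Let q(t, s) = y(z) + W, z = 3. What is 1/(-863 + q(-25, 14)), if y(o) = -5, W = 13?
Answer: -1/855 ≈ -0.0011696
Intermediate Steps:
q(t, s) = 8 (q(t, s) = -5 + 13 = 8)
1/(-863 + q(-25, 14)) = 1/(-863 + 8) = 1/(-855) = -1/855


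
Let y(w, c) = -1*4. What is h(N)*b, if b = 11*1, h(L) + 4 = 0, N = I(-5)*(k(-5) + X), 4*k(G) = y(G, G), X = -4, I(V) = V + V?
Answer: -44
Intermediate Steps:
y(w, c) = -4
I(V) = 2*V
k(G) = -1 (k(G) = (¼)*(-4) = -1)
N = 50 (N = (2*(-5))*(-1 - 4) = -10*(-5) = 50)
h(L) = -4 (h(L) = -4 + 0 = -4)
b = 11
h(N)*b = -4*11 = -44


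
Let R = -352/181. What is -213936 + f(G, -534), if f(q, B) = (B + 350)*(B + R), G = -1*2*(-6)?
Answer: -20873312/181 ≈ -1.1532e+5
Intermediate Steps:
R = -352/181 (R = -352*1/181 = -352/181 ≈ -1.9448)
G = 12 (G = -2*(-6) = 12)
f(q, B) = (350 + B)*(-352/181 + B) (f(q, B) = (B + 350)*(B - 352/181) = (350 + B)*(-352/181 + B))
-213936 + f(G, -534) = -213936 + (-123200/181 + (-534)² + (62998/181)*(-534)) = -213936 + (-123200/181 + 285156 - 33640932/181) = -213936 + 17849104/181 = -20873312/181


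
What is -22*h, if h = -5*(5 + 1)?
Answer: 660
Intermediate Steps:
h = -30 (h = -5*6 = -30)
-22*h = -22*(-30) = 660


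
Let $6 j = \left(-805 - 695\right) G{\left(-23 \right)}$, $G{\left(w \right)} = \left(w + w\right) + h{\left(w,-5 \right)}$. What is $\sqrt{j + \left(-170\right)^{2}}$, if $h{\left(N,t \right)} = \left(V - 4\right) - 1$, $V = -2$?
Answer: $5 \sqrt{1686} \approx 205.3$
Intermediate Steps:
$h{\left(N,t \right)} = -7$ ($h{\left(N,t \right)} = \left(-2 - 4\right) - 1 = -6 - 1 = -7$)
$G{\left(w \right)} = -7 + 2 w$ ($G{\left(w \right)} = \left(w + w\right) - 7 = 2 w - 7 = -7 + 2 w$)
$j = 13250$ ($j = \frac{\left(-805 - 695\right) \left(-7 + 2 \left(-23\right)\right)}{6} = \frac{\left(-1500\right) \left(-7 - 46\right)}{6} = \frac{\left(-1500\right) \left(-53\right)}{6} = \frac{1}{6} \cdot 79500 = 13250$)
$\sqrt{j + \left(-170\right)^{2}} = \sqrt{13250 + \left(-170\right)^{2}} = \sqrt{13250 + 28900} = \sqrt{42150} = 5 \sqrt{1686}$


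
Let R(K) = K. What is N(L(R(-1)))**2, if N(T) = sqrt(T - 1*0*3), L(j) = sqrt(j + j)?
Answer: I*sqrt(2) ≈ 1.4142*I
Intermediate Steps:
L(j) = sqrt(2)*sqrt(j) (L(j) = sqrt(2*j) = sqrt(2)*sqrt(j))
N(T) = sqrt(T) (N(T) = sqrt(T + 0*3) = sqrt(T + 0) = sqrt(T))
N(L(R(-1)))**2 = (sqrt(sqrt(2)*sqrt(-1)))**2 = (sqrt(sqrt(2)*I))**2 = (sqrt(I*sqrt(2)))**2 = (2**(1/4)*sqrt(I))**2 = I*sqrt(2)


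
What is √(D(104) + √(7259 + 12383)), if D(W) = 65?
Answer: √(65 + √19642) ≈ 14.323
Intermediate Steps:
√(D(104) + √(7259 + 12383)) = √(65 + √(7259 + 12383)) = √(65 + √19642)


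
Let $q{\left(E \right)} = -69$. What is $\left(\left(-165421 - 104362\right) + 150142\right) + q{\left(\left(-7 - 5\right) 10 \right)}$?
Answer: $-119710$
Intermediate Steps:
$\left(\left(-165421 - 104362\right) + 150142\right) + q{\left(\left(-7 - 5\right) 10 \right)} = \left(\left(-165421 - 104362\right) + 150142\right) - 69 = \left(-269783 + 150142\right) - 69 = -119641 - 69 = -119710$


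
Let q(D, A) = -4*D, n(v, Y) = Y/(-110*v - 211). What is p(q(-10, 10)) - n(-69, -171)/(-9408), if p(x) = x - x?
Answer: -57/23140544 ≈ -2.4632e-6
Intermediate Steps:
n(v, Y) = Y/(-211 - 110*v)
p(x) = 0
p(q(-10, 10)) - n(-69, -171)/(-9408) = 0 - (-1*(-171)/(211 + 110*(-69)))/(-9408) = 0 - (-1*(-171)/(211 - 7590))*(-1)/9408 = 0 - (-1*(-171)/(-7379))*(-1)/9408 = 0 - (-1*(-171)*(-1/7379))*(-1)/9408 = 0 - (-171)*(-1)/(7379*9408) = 0 - 1*57/23140544 = 0 - 57/23140544 = -57/23140544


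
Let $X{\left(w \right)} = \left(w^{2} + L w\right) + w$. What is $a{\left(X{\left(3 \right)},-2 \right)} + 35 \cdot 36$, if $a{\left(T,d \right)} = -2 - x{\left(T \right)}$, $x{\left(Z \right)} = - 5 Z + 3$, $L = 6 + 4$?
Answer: $1465$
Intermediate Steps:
$L = 10$
$x{\left(Z \right)} = 3 - 5 Z$
$X{\left(w \right)} = w^{2} + 11 w$ ($X{\left(w \right)} = \left(w^{2} + 10 w\right) + w = w^{2} + 11 w$)
$a{\left(T,d \right)} = -5 + 5 T$ ($a{\left(T,d \right)} = -2 - \left(3 - 5 T\right) = -2 + \left(-3 + 5 T\right) = -5 + 5 T$)
$a{\left(X{\left(3 \right)},-2 \right)} + 35 \cdot 36 = \left(-5 + 5 \cdot 3 \left(11 + 3\right)\right) + 35 \cdot 36 = \left(-5 + 5 \cdot 3 \cdot 14\right) + 1260 = \left(-5 + 5 \cdot 42\right) + 1260 = \left(-5 + 210\right) + 1260 = 205 + 1260 = 1465$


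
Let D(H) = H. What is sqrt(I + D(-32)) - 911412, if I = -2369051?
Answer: -911412 + I*sqrt(2369083) ≈ -9.1141e+5 + 1539.2*I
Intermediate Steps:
sqrt(I + D(-32)) - 911412 = sqrt(-2369051 - 32) - 911412 = sqrt(-2369083) - 911412 = I*sqrt(2369083) - 911412 = -911412 + I*sqrt(2369083)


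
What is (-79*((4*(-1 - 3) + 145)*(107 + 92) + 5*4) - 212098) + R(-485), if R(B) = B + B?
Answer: -2242657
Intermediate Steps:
R(B) = 2*B
(-79*((4*(-1 - 3) + 145)*(107 + 92) + 5*4) - 212098) + R(-485) = (-79*((4*(-1 - 3) + 145)*(107 + 92) + 5*4) - 212098) + 2*(-485) = (-79*((4*(-4) + 145)*199 + 20) - 212098) - 970 = (-79*((-16 + 145)*199 + 20) - 212098) - 970 = (-79*(129*199 + 20) - 212098) - 970 = (-79*(25671 + 20) - 212098) - 970 = (-79*25691 - 212098) - 970 = (-2029589 - 212098) - 970 = -2241687 - 970 = -2242657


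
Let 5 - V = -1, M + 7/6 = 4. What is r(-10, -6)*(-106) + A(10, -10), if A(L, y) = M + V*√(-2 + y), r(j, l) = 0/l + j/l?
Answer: -1043/6 + 12*I*√3 ≈ -173.83 + 20.785*I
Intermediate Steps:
r(j, l) = j/l (r(j, l) = 0 + j/l = j/l)
M = 17/6 (M = -7/6 + 4 = 17/6 ≈ 2.8333)
V = 6 (V = 5 - 1*(-1) = 5 + 1 = 6)
A(L, y) = 17/6 + 6*√(-2 + y)
r(-10, -6)*(-106) + A(10, -10) = -10/(-6)*(-106) + (17/6 + 6*√(-2 - 10)) = -10*(-⅙)*(-106) + (17/6 + 6*√(-12)) = (5/3)*(-106) + (17/6 + 6*(2*I*√3)) = -530/3 + (17/6 + 12*I*√3) = -1043/6 + 12*I*√3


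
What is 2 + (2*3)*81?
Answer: 488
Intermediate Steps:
2 + (2*3)*81 = 2 + 6*81 = 2 + 486 = 488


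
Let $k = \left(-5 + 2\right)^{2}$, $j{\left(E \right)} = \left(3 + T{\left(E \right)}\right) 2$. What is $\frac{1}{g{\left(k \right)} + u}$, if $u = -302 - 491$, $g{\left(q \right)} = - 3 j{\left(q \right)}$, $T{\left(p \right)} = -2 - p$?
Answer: $- \frac{1}{745} \approx -0.0013423$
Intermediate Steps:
$j{\left(E \right)} = 2 - 2 E$ ($j{\left(E \right)} = \left(3 - \left(2 + E\right)\right) 2 = \left(1 - E\right) 2 = 2 - 2 E$)
$k = 9$ ($k = \left(-3\right)^{2} = 9$)
$g{\left(q \right)} = -6 + 6 q$ ($g{\left(q \right)} = - 3 \left(2 - 2 q\right) = -6 + 6 q$)
$u = -793$
$\frac{1}{g{\left(k \right)} + u} = \frac{1}{\left(-6 + 6 \cdot 9\right) - 793} = \frac{1}{\left(-6 + 54\right) - 793} = \frac{1}{48 - 793} = \frac{1}{-745} = - \frac{1}{745}$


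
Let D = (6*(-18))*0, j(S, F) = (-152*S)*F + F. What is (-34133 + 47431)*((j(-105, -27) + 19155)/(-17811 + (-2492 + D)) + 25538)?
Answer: 6900462600188/20303 ≈ 3.3987e+8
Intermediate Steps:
j(S, F) = F - 152*F*S (j(S, F) = -152*F*S + F = F - 152*F*S)
D = 0 (D = -108*0 = 0)
(-34133 + 47431)*((j(-105, -27) + 19155)/(-17811 + (-2492 + D)) + 25538) = (-34133 + 47431)*((-27*(1 - 152*(-105)) + 19155)/(-17811 + (-2492 + 0)) + 25538) = 13298*((-27*(1 + 15960) + 19155)/(-17811 - 2492) + 25538) = 13298*((-27*15961 + 19155)/(-20303) + 25538) = 13298*((-430947 + 19155)*(-1/20303) + 25538) = 13298*(-411792*(-1/20303) + 25538) = 13298*(411792/20303 + 25538) = 13298*(518909806/20303) = 6900462600188/20303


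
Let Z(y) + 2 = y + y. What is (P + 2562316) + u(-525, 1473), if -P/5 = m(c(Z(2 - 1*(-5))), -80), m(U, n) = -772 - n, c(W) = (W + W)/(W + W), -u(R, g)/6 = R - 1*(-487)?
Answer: 2566004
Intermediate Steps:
u(R, g) = -2922 - 6*R (u(R, g) = -6*(R - 1*(-487)) = -6*(R + 487) = -6*(487 + R) = -2922 - 6*R)
Z(y) = -2 + 2*y (Z(y) = -2 + (y + y) = -2 + 2*y)
c(W) = 1 (c(W) = (2*W)/((2*W)) = (2*W)*(1/(2*W)) = 1)
P = 3460 (P = -5*(-772 - 1*(-80)) = -5*(-772 + 80) = -5*(-692) = 3460)
(P + 2562316) + u(-525, 1473) = (3460 + 2562316) + (-2922 - 6*(-525)) = 2565776 + (-2922 + 3150) = 2565776 + 228 = 2566004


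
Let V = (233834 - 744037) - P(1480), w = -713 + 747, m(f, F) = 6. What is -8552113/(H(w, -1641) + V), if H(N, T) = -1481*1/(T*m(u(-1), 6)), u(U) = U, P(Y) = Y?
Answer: 84204104598/5038029337 ≈ 16.714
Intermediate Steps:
w = 34
H(N, T) = -1481/(6*T) (H(N, T) = -1481*1/(6*T) = -1481/(6*T))
V = -511683 (V = (233834 - 744037) - 1*1480 = -510203 - 1480 = -511683)
-8552113/(H(w, -1641) + V) = -8552113/(-1481/6/(-1641) - 511683) = -8552113/(-1481/6*(-1/1641) - 511683) = -8552113/(1481/9846 - 511683) = -8552113/(-5038029337/9846) = -8552113*(-9846/5038029337) = 84204104598/5038029337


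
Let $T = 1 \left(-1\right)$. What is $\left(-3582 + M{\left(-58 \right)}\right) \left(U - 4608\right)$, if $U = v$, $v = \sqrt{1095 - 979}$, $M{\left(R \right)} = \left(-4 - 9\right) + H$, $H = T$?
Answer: $16570368 - 7192 \sqrt{29} \approx 1.6532 \cdot 10^{7}$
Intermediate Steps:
$T = -1$
$H = -1$
$M{\left(R \right)} = -14$ ($M{\left(R \right)} = \left(-4 - 9\right) - 1 = -13 - 1 = -14$)
$v = 2 \sqrt{29}$ ($v = \sqrt{116} = 2 \sqrt{29} \approx 10.77$)
$U = 2 \sqrt{29} \approx 10.77$
$\left(-3582 + M{\left(-58 \right)}\right) \left(U - 4608\right) = \left(-3582 - 14\right) \left(2 \sqrt{29} - 4608\right) = - 3596 \left(-4608 + 2 \sqrt{29}\right) = 16570368 - 7192 \sqrt{29}$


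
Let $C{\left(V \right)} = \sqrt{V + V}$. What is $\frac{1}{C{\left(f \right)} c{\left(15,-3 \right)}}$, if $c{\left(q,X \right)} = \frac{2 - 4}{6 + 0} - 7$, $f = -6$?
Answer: $\frac{i \sqrt{3}}{44} \approx 0.039365 i$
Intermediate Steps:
$c{\left(q,X \right)} = - \frac{22}{3}$ ($c{\left(q,X \right)} = - \frac{2}{6} - 7 = \left(-2\right) \frac{1}{6} - 7 = - \frac{1}{3} - 7 = - \frac{22}{3}$)
$C{\left(V \right)} = \sqrt{2} \sqrt{V}$ ($C{\left(V \right)} = \sqrt{2 V} = \sqrt{2} \sqrt{V}$)
$\frac{1}{C{\left(f \right)} c{\left(15,-3 \right)}} = \frac{1}{\sqrt{2} \sqrt{-6} \left(- \frac{22}{3}\right)} = \frac{1}{\sqrt{2} i \sqrt{6} \left(- \frac{22}{3}\right)} = \frac{1}{2 i \sqrt{3} \left(- \frac{22}{3}\right)} = \frac{1}{\left(- \frac{44}{3}\right) i \sqrt{3}} = \frac{i \sqrt{3}}{44}$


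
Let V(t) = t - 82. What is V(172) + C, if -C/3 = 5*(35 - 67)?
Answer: 570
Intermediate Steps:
V(t) = -82 + t
C = 480 (C = -15*(35 - 67) = -15*(-32) = -3*(-160) = 480)
V(172) + C = (-82 + 172) + 480 = 90 + 480 = 570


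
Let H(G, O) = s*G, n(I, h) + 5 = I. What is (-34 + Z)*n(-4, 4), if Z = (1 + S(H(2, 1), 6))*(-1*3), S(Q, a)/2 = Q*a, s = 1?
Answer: 981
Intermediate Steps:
n(I, h) = -5 + I
H(G, O) = G (H(G, O) = 1*G = G)
S(Q, a) = 2*Q*a (S(Q, a) = 2*(Q*a) = 2*Q*a)
Z = -75 (Z = (1 + 2*2*6)*(-1*3) = (1 + 24)*(-3) = 25*(-3) = -75)
(-34 + Z)*n(-4, 4) = (-34 - 75)*(-5 - 4) = -109*(-9) = 981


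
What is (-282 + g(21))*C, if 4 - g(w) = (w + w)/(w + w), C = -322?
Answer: 89838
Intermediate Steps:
g(w) = 3 (g(w) = 4 - (w + w)/(w + w) = 4 - 2*w/(2*w) = 4 - 2*w*1/(2*w) = 4 - 1*1 = 4 - 1 = 3)
(-282 + g(21))*C = (-282 + 3)*(-322) = -279*(-322) = 89838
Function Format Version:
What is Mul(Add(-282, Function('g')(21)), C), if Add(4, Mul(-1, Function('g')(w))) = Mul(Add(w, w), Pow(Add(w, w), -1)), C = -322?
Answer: 89838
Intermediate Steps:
Function('g')(w) = 3 (Function('g')(w) = Add(4, Mul(-1, Mul(Add(w, w), Pow(Add(w, w), -1)))) = Add(4, Mul(-1, Mul(Mul(2, w), Pow(Mul(2, w), -1)))) = Add(4, Mul(-1, Mul(Mul(2, w), Mul(Rational(1, 2), Pow(w, -1))))) = Add(4, Mul(-1, 1)) = Add(4, -1) = 3)
Mul(Add(-282, Function('g')(21)), C) = Mul(Add(-282, 3), -322) = Mul(-279, -322) = 89838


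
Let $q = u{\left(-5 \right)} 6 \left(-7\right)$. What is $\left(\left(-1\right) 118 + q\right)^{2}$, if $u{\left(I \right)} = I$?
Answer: $8464$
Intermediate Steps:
$q = 210$ ($q = - 5 \cdot 6 \left(-7\right) = \left(-5\right) \left(-42\right) = 210$)
$\left(\left(-1\right) 118 + q\right)^{2} = \left(\left(-1\right) 118 + 210\right)^{2} = \left(-118 + 210\right)^{2} = 92^{2} = 8464$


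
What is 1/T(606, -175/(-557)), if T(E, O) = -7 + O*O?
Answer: -310249/2141118 ≈ -0.14490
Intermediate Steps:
T(E, O) = -7 + O**2
1/T(606, -175/(-557)) = 1/(-7 + (-175/(-557))**2) = 1/(-7 + (-175*(-1/557))**2) = 1/(-7 + (175/557)**2) = 1/(-7 + 30625/310249) = 1/(-2141118/310249) = -310249/2141118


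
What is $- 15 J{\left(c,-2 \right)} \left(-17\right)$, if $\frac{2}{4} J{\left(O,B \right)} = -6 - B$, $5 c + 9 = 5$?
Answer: $-2040$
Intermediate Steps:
$c = - \frac{4}{5}$ ($c = - \frac{9}{5} + \frac{1}{5} \cdot 5 = - \frac{9}{5} + 1 = - \frac{4}{5} \approx -0.8$)
$J{\left(O,B \right)} = -12 - 2 B$ ($J{\left(O,B \right)} = 2 \left(-6 - B\right) = -12 - 2 B$)
$- 15 J{\left(c,-2 \right)} \left(-17\right) = - 15 \left(-12 - -4\right) \left(-17\right) = - 15 \left(-12 + 4\right) \left(-17\right) = \left(-15\right) \left(-8\right) \left(-17\right) = 120 \left(-17\right) = -2040$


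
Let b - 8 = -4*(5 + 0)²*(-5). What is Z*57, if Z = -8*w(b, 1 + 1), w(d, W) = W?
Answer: -912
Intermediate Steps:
b = 508 (b = 8 - 4*(5 + 0)²*(-5) = 8 - 4*5²*(-5) = 8 - 4*25*(-5) = 8 - 100*(-5) = 8 + 500 = 508)
Z = -16 (Z = -8*(1 + 1) = -8*2 = -16)
Z*57 = -16*57 = -912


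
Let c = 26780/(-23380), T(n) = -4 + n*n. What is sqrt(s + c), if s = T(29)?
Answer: sqrt(1142246266)/1169 ≈ 28.911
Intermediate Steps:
T(n) = -4 + n**2
s = 837 (s = -4 + 29**2 = -4 + 841 = 837)
c = -1339/1169 (c = 26780*(-1/23380) = -1339/1169 ≈ -1.1454)
sqrt(s + c) = sqrt(837 - 1339/1169) = sqrt(977114/1169) = sqrt(1142246266)/1169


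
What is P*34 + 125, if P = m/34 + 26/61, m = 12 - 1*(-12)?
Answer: 9973/61 ≈ 163.49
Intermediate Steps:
m = 24 (m = 12 + 12 = 24)
P = 1174/1037 (P = 24/34 + 26/61 = 24*(1/34) + 26*(1/61) = 12/17 + 26/61 = 1174/1037 ≈ 1.1321)
P*34 + 125 = (1174/1037)*34 + 125 = 2348/61 + 125 = 9973/61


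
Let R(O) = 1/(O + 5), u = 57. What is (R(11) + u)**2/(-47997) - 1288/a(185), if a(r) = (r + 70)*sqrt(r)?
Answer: -833569/12287232 - 1288*sqrt(185)/47175 ≈ -0.43920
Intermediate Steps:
R(O) = 1/(5 + O)
a(r) = sqrt(r)*(70 + r) (a(r) = (70 + r)*sqrt(r) = sqrt(r)*(70 + r))
(R(11) + u)**2/(-47997) - 1288/a(185) = (1/(5 + 11) + 57)**2/(-47997) - 1288*sqrt(185)/(185*(70 + 185)) = (1/16 + 57)**2*(-1/47997) - 1288*sqrt(185)/47175 = (913/16)**2*(-1/47997) - 1288*sqrt(185)/47175 = (833569/256)*(-1/47997) - 1288*sqrt(185)/47175 = -833569/12287232 - 1288*sqrt(185)/47175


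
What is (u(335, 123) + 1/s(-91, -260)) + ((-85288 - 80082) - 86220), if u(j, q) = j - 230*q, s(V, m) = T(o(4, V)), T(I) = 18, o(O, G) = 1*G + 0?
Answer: -5031809/18 ≈ -2.7955e+5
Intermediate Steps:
o(O, G) = G (o(O, G) = G + 0 = G)
s(V, m) = 18
(u(335, 123) + 1/s(-91, -260)) + ((-85288 - 80082) - 86220) = ((335 - 230*123) + 1/18) + ((-85288 - 80082) - 86220) = ((335 - 28290) + 1/18) + (-165370 - 86220) = (-27955 + 1/18) - 251590 = -503189/18 - 251590 = -5031809/18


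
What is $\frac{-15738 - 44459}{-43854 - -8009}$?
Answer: $\frac{60197}{35845} \approx 1.6794$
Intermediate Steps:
$\frac{-15738 - 44459}{-43854 - -8009} = - \frac{60197}{-43854 + \left(-9113 + 17122\right)} = - \frac{60197}{-43854 + 8009} = - \frac{60197}{-35845} = \left(-60197\right) \left(- \frac{1}{35845}\right) = \frac{60197}{35845}$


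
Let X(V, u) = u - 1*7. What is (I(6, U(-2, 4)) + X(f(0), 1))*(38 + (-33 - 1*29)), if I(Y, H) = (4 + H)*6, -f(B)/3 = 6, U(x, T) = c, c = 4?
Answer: -1008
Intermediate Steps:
U(x, T) = 4
f(B) = -18 (f(B) = -3*6 = -18)
X(V, u) = -7 + u (X(V, u) = u - 7 = -7 + u)
I(Y, H) = 24 + 6*H
(I(6, U(-2, 4)) + X(f(0), 1))*(38 + (-33 - 1*29)) = ((24 + 6*4) + (-7 + 1))*(38 + (-33 - 1*29)) = ((24 + 24) - 6)*(38 + (-33 - 29)) = (48 - 6)*(38 - 62) = 42*(-24) = -1008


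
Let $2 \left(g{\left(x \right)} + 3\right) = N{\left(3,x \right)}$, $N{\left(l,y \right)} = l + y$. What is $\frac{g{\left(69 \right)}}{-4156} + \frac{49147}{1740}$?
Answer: $\frac{25524689}{903930} \approx 28.237$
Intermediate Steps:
$g{\left(x \right)} = - \frac{3}{2} + \frac{x}{2}$ ($g{\left(x \right)} = -3 + \frac{3 + x}{2} = -3 + \left(\frac{3}{2} + \frac{x}{2}\right) = - \frac{3}{2} + \frac{x}{2}$)
$\frac{g{\left(69 \right)}}{-4156} + \frac{49147}{1740} = \frac{- \frac{3}{2} + \frac{1}{2} \cdot 69}{-4156} + \frac{49147}{1740} = \left(- \frac{3}{2} + \frac{69}{2}\right) \left(- \frac{1}{4156}\right) + 49147 \cdot \frac{1}{1740} = 33 \left(- \frac{1}{4156}\right) + \frac{49147}{1740} = - \frac{33}{4156} + \frac{49147}{1740} = \frac{25524689}{903930}$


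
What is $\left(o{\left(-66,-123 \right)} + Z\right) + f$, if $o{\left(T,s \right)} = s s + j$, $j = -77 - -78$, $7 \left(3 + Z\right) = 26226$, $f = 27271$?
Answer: $\frac{323012}{7} \approx 46145.0$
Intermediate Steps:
$Z = \frac{26205}{7}$ ($Z = -3 + \frac{1}{7} \cdot 26226 = -3 + \frac{26226}{7} = \frac{26205}{7} \approx 3743.6$)
$j = 1$ ($j = -77 + 78 = 1$)
$o{\left(T,s \right)} = 1 + s^{2}$ ($o{\left(T,s \right)} = s s + 1 = s^{2} + 1 = 1 + s^{2}$)
$\left(o{\left(-66,-123 \right)} + Z\right) + f = \left(\left(1 + \left(-123\right)^{2}\right) + \frac{26205}{7}\right) + 27271 = \left(\left(1 + 15129\right) + \frac{26205}{7}\right) + 27271 = \left(15130 + \frac{26205}{7}\right) + 27271 = \frac{132115}{7} + 27271 = \frac{323012}{7}$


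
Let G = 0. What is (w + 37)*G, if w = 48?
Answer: 0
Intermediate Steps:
(w + 37)*G = (48 + 37)*0 = 85*0 = 0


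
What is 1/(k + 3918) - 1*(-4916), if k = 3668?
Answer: 37292777/7586 ≈ 4916.0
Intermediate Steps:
1/(k + 3918) - 1*(-4916) = 1/(3668 + 3918) - 1*(-4916) = 1/7586 + 4916 = 37292777/7586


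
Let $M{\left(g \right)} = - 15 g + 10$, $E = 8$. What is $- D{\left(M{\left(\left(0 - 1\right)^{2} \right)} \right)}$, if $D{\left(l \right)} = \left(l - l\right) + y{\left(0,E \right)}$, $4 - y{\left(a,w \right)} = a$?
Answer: $-4$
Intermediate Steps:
$M{\left(g \right)} = 10 - 15 g$
$y{\left(a,w \right)} = 4 - a$
$D{\left(l \right)} = 4$ ($D{\left(l \right)} = \left(l - l\right) + \left(4 - 0\right) = 0 + \left(4 + 0\right) = 0 + 4 = 4$)
$- D{\left(M{\left(\left(0 - 1\right)^{2} \right)} \right)} = \left(-1\right) 4 = -4$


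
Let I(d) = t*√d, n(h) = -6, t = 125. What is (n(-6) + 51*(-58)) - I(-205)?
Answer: -2964 - 125*I*√205 ≈ -2964.0 - 1789.7*I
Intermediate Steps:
I(d) = 125*√d
(n(-6) + 51*(-58)) - I(-205) = (-6 + 51*(-58)) - 125*√(-205) = (-6 - 2958) - 125*I*√205 = -2964 - 125*I*√205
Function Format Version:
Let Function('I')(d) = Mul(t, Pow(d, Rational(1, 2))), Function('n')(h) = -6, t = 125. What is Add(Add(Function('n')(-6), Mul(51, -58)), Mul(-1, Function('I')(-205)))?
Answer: Add(-2964, Mul(-125, I, Pow(205, Rational(1, 2)))) ≈ Add(-2964.0, Mul(-1789.7, I))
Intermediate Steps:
Function('I')(d) = Mul(125, Pow(d, Rational(1, 2)))
Add(Add(Function('n')(-6), Mul(51, -58)), Mul(-1, Function('I')(-205))) = Add(Add(-6, Mul(51, -58)), Mul(-1, Mul(125, Pow(-205, Rational(1, 2))))) = Add(Add(-6, -2958), Mul(-1, Mul(125, Mul(I, Pow(205, Rational(1, 2)))))) = Add(-2964, Mul(-1, Mul(125, I, Pow(205, Rational(1, 2))))) = Add(-2964, Mul(-125, I, Pow(205, Rational(1, 2))))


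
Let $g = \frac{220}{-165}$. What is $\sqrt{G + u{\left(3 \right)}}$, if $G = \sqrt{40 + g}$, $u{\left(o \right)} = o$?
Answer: $\frac{\sqrt{27 + 6 \sqrt{87}}}{3} \approx 3.0362$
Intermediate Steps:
$g = - \frac{4}{3}$ ($g = 220 \left(- \frac{1}{165}\right) = - \frac{4}{3} \approx -1.3333$)
$G = \frac{2 \sqrt{87}}{3}$ ($G = \sqrt{40 - \frac{4}{3}} = \sqrt{\frac{116}{3}} = \frac{2 \sqrt{87}}{3} \approx 6.2183$)
$\sqrt{G + u{\left(3 \right)}} = \sqrt{\frac{2 \sqrt{87}}{3} + 3} = \sqrt{3 + \frac{2 \sqrt{87}}{3}}$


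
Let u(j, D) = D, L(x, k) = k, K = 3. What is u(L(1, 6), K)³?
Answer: 27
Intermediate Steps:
u(L(1, 6), K)³ = 3³ = 27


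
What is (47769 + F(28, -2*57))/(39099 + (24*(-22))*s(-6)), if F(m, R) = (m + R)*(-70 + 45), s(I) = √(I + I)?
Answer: 650594327/510692403 + 17571488*I*√3/510692403 ≈ 1.2739 + 0.059595*I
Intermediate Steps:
s(I) = √2*√I (s(I) = √(2*I) = √2*√I)
F(m, R) = -25*R - 25*m (F(m, R) = (R + m)*(-25) = -25*R - 25*m)
(47769 + F(28, -2*57))/(39099 + (24*(-22))*s(-6)) = (47769 + (-(-50)*57 - 25*28))/(39099 + (24*(-22))*(√2*√(-6))) = (47769 + (-25*(-114) - 700))/(39099 - 528*√2*I*√6) = (47769 + (2850 - 700))/(39099 - 1056*I*√3) = (47769 + 2150)/(39099 - 1056*I*√3) = 49919/(39099 - 1056*I*√3)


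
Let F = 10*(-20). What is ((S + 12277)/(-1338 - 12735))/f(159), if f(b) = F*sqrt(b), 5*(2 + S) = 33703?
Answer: 47539*sqrt(159)/1118803500 ≈ 0.00053579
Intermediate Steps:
S = 33693/5 (S = -2 + (1/5)*33703 = -2 + 33703/5 = 33693/5 ≈ 6738.6)
F = -200
f(b) = -200*sqrt(b)
((S + 12277)/(-1338 - 12735))/f(159) = ((33693/5 + 12277)/(-1338 - 12735))/((-200*sqrt(159))) = ((95078/5)/(-14073))*(-sqrt(159)/31800) = ((95078/5)*(-1/14073))*(-sqrt(159)/31800) = -(-47539)*sqrt(159)/1118803500 = 47539*sqrt(159)/1118803500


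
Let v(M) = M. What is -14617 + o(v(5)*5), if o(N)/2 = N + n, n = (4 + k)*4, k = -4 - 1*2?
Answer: -14583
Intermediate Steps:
k = -6 (k = -4 - 2 = -6)
n = -8 (n = (4 - 6)*4 = -2*4 = -8)
o(N) = -16 + 2*N (o(N) = 2*(N - 8) = 2*(-8 + N) = -16 + 2*N)
-14617 + o(v(5)*5) = -14617 + (-16 + 2*(5*5)) = -14617 + (-16 + 2*25) = -14617 + (-16 + 50) = -14617 + 34 = -14583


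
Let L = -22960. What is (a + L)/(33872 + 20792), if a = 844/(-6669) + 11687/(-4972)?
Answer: -761395970251/1812563561952 ≈ -0.42007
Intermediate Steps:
a = -82136971/33158268 (a = 844*(-1/6669) + 11687*(-1/4972) = -844/6669 - 11687/4972 = -82136971/33158268 ≈ -2.4771)
(a + L)/(33872 + 20792) = (-82136971/33158268 - 22960)/(33872 + 20792) = -761395970251/33158268/54664 = -761395970251/33158268*1/54664 = -761395970251/1812563561952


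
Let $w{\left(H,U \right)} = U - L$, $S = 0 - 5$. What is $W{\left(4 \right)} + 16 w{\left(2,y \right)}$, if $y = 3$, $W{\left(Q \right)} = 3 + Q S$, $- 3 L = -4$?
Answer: $\frac{29}{3} \approx 9.6667$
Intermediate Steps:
$L = \frac{4}{3}$ ($L = \left(- \frac{1}{3}\right) \left(-4\right) = \frac{4}{3} \approx 1.3333$)
$S = -5$
$W{\left(Q \right)} = 3 - 5 Q$ ($W{\left(Q \right)} = 3 + Q \left(-5\right) = 3 - 5 Q$)
$w{\left(H,U \right)} = - \frac{4}{3} + U$ ($w{\left(H,U \right)} = U - \frac{4}{3} = - \frac{4}{3} + U$)
$W{\left(4 \right)} + 16 w{\left(2,y \right)} = \left(3 - 20\right) + 16 \left(- \frac{4}{3} + 3\right) = \left(3 - 20\right) + 16 \cdot \frac{5}{3} = -17 + \frac{80}{3} = \frac{29}{3}$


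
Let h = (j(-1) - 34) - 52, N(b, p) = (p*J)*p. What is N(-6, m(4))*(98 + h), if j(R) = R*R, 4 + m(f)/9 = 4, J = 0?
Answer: 0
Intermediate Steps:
m(f) = 0 (m(f) = -36 + 9*4 = -36 + 36 = 0)
j(R) = R²
N(b, p) = 0 (N(b, p) = (p*0)*p = 0*p = 0)
h = -85 (h = ((-1)² - 34) - 52 = (1 - 34) - 52 = -33 - 52 = -85)
N(-6, m(4))*(98 + h) = 0*(98 - 85) = 0*13 = 0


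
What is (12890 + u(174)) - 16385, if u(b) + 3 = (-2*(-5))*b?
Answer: -1758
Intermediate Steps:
u(b) = -3 + 10*b (u(b) = -3 + (-2*(-5))*b = -3 + 10*b)
(12890 + u(174)) - 16385 = (12890 + (-3 + 10*174)) - 16385 = (12890 + (-3 + 1740)) - 16385 = (12890 + 1737) - 16385 = 14627 - 16385 = -1758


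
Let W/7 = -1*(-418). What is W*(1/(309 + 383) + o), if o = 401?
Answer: 405972259/346 ≈ 1.1733e+6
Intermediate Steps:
W = 2926 (W = 7*(-1*(-418)) = 7*418 = 2926)
W*(1/(309 + 383) + o) = 2926*(1/(309 + 383) + 401) = 2926*(1/692 + 401) = 2926*(277493/692) = 405972259/346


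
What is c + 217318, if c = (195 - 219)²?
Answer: 217894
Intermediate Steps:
c = 576 (c = (-24)² = 576)
c + 217318 = 576 + 217318 = 217894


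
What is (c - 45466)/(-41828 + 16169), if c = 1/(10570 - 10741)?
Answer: 7774687/4387689 ≈ 1.7719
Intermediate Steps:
c = -1/171 (c = 1/(-171) = -1/171 ≈ -0.0058480)
(c - 45466)/(-41828 + 16169) = (-1/171 - 45466)/(-41828 + 16169) = -7774687/171/(-25659) = -7774687/171*(-1/25659) = 7774687/4387689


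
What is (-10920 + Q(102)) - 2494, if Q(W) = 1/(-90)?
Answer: -1207261/90 ≈ -13414.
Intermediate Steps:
Q(W) = -1/90
(-10920 + Q(102)) - 2494 = (-10920 - 1/90) - 2494 = -982801/90 - 2494 = -1207261/90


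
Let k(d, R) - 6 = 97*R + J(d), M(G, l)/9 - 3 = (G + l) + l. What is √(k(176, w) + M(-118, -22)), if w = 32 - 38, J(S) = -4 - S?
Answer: 27*I*√3 ≈ 46.765*I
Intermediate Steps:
M(G, l) = 27 + 9*G + 18*l (M(G, l) = 27 + 9*((G + l) + l) = 27 + 9*(G + 2*l) = 27 + (9*G + 18*l) = 27 + 9*G + 18*l)
w = -6
k(d, R) = 2 - d + 97*R (k(d, R) = 6 + (97*R + (-4 - d)) = 6 + (-4 - d + 97*R) = 2 - d + 97*R)
√(k(176, w) + M(-118, -22)) = √((2 - 1*176 + 97*(-6)) + (27 + 9*(-118) + 18*(-22))) = √((2 - 176 - 582) + (27 - 1062 - 396)) = √(-756 - 1431) = √(-2187) = 27*I*√3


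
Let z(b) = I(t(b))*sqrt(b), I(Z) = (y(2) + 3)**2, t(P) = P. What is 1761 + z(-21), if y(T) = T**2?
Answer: 1761 + 49*I*sqrt(21) ≈ 1761.0 + 224.55*I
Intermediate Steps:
I(Z) = 49 (I(Z) = (2**2 + 3)**2 = (4 + 3)**2 = 7**2 = 49)
z(b) = 49*sqrt(b)
1761 + z(-21) = 1761 + 49*sqrt(-21) = 1761 + 49*(I*sqrt(21)) = 1761 + 49*I*sqrt(21)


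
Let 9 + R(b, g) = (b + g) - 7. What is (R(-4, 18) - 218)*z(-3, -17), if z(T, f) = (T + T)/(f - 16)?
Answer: -40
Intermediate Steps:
R(b, g) = -16 + b + g (R(b, g) = -9 + ((b + g) - 7) = -9 + (-7 + b + g) = -16 + b + g)
z(T, f) = 2*T/(-16 + f) (z(T, f) = (2*T)/(-16 + f) = 2*T/(-16 + f))
(R(-4, 18) - 218)*z(-3, -17) = ((-16 - 4 + 18) - 218)*(2*(-3)/(-16 - 17)) = (-2 - 218)*(2*(-3)/(-33)) = -440*(-3)*(-1)/33 = -220*2/11 = -40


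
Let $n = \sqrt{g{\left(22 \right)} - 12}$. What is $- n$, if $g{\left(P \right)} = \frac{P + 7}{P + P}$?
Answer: $- \frac{i \sqrt{5489}}{22} \approx - 3.3676 i$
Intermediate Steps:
$g{\left(P \right)} = \frac{7 + P}{2 P}$
$n = \frac{i \sqrt{5489}}{22}$ ($n = \sqrt{\frac{7 + 22}{2 \cdot 22} - 12} = \sqrt{\frac{1}{2} \cdot \frac{1}{22} \cdot 29 - 12} = \sqrt{\frac{29}{44} - 12} = \sqrt{- \frac{499}{44}} = \frac{i \sqrt{5489}}{22} \approx 3.3676 i$)
$- n = - \frac{i \sqrt{5489}}{22}$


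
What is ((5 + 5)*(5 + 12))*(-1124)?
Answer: -191080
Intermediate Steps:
((5 + 5)*(5 + 12))*(-1124) = (10*17)*(-1124) = 170*(-1124) = -191080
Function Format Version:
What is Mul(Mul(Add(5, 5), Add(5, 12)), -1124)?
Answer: -191080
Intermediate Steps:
Mul(Mul(Add(5, 5), Add(5, 12)), -1124) = Mul(Mul(10, 17), -1124) = Mul(170, -1124) = -191080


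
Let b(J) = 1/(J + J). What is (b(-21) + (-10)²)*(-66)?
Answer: -46189/7 ≈ -6598.4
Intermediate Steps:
b(J) = 1/(2*J)
(b(-21) + (-10)²)*(-66) = ((½)/(-21) + (-10)²)*(-66) = ((½)*(-1/21) + 100)*(-66) = (-1/42 + 100)*(-66) = (4199/42)*(-66) = -46189/7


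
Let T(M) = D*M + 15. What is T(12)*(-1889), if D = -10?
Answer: 198345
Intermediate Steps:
T(M) = 15 - 10*M (T(M) = -10*M + 15 = 15 - 10*M)
T(12)*(-1889) = (15 - 10*12)*(-1889) = (15 - 120)*(-1889) = -105*(-1889) = 198345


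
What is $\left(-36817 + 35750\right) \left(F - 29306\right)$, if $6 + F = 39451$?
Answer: $-10818313$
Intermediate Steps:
$F = 39445$ ($F = -6 + 39451 = 39445$)
$\left(-36817 + 35750\right) \left(F - 29306\right) = \left(-36817 + 35750\right) \left(39445 - 29306\right) = \left(-1067\right) 10139 = -10818313$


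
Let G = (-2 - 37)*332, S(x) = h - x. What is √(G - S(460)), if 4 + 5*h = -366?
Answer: I*√12414 ≈ 111.42*I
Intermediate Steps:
h = -74 (h = -⅘ + (⅕)*(-366) = -⅘ - 366/5 = -74)
S(x) = -74 - x
G = -12948 (G = -39*332 = -12948)
√(G - S(460)) = √(-12948 - (-74 - 1*460)) = √(-12948 - (-74 - 460)) = √(-12948 - 1*(-534)) = √(-12948 + 534) = √(-12414) = I*√12414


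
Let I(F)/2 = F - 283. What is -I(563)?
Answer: -560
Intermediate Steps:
I(F) = -566 + 2*F (I(F) = 2*(F - 283) = 2*(-283 + F) = -566 + 2*F)
-I(563) = -(-566 + 2*563) = -(-566 + 1126) = -1*560 = -560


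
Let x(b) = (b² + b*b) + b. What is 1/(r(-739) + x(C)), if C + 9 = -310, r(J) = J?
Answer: 1/202464 ≈ 4.9392e-6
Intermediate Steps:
C = -319 (C = -9 - 310 = -319)
x(b) = b + 2*b² (x(b) = (b² + b²) + b = 2*b² + b = b + 2*b²)
1/(r(-739) + x(C)) = 1/(-739 - 319*(1 + 2*(-319))) = 1/(-739 - 319*(1 - 638)) = 1/(-739 - 319*(-637)) = 1/(-739 + 203203) = 1/202464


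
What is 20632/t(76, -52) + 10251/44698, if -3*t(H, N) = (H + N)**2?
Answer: -57515059/536376 ≈ -107.23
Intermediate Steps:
t(H, N) = -(H + N)**2/3
20632/t(76, -52) + 10251/44698 = 20632/((-(76 - 52)**2/3)) + 10251/44698 = 20632/((-1/3*24**2)) + 10251*(1/44698) = 20632/((-1/3*576)) + 10251/44698 = 20632/(-192) + 10251/44698 = 20632*(-1/192) + 10251/44698 = -2579/24 + 10251/44698 = -57515059/536376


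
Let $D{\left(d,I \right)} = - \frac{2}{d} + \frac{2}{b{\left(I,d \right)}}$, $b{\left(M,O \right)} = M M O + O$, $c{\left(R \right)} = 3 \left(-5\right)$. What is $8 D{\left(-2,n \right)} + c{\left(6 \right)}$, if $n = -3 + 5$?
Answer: $- \frac{43}{5} \approx -8.6$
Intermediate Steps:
$c{\left(R \right)} = -15$
$n = 2$
$b{\left(M,O \right)} = O + O M^{2}$ ($b{\left(M,O \right)} = M^{2} O + O = O M^{2} + O = O + O M^{2}$)
$D{\left(d,I \right)} = - \frac{2}{d} + \frac{2}{d \left(1 + I^{2}\right)}$
$8 D{\left(-2,n \right)} + c{\left(6 \right)} = 8 \left(- \frac{2 \cdot 2^{2}}{\left(-2\right) \left(1 + 2^{2}\right)}\right) - 15 = 8 \left(\left(-2\right) 4 \left(- \frac{1}{2}\right) \frac{1}{1 + 4}\right) - 15 = 8 \left(\left(-2\right) 4 \left(- \frac{1}{2}\right) \frac{1}{5}\right) - 15 = 8 \cdot \frac{4}{5} - 15 = \frac{32}{5} - 15 = - \frac{43}{5}$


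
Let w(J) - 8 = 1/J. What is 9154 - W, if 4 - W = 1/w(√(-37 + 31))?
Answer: 3522798/385 + I*√6/385 ≈ 9150.1 + 0.0063623*I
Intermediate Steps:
w(J) = 8 + 1/J
W = 4 - 1/(8 - I*√6/6) (W = 4 - 1/(8 + 1/(√(-37 + 31))) = 4 - 1/(8 + 1/(√(-6))) = 4 - 1/(8 + 1/(I*√6)) = 4 - 1/(8 - I*√6/6) ≈ 3.8753 - 0.0063623*I)
9154 - W = 9154 - (1492/385 - I*√6/385) = 9154 + (-1492/385 + I*√6/385) = 3522798/385 + I*√6/385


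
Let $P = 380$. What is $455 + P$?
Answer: $835$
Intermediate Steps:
$455 + P = 455 + 380 = 835$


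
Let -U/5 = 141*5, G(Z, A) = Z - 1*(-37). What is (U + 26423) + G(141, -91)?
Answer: 23076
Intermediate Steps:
G(Z, A) = 37 + Z (G(Z, A) = Z + 37 = 37 + Z)
U = -3525 (U = -705*5 = -5*705 = -3525)
(U + 26423) + G(141, -91) = (-3525 + 26423) + (37 + 141) = 22898 + 178 = 23076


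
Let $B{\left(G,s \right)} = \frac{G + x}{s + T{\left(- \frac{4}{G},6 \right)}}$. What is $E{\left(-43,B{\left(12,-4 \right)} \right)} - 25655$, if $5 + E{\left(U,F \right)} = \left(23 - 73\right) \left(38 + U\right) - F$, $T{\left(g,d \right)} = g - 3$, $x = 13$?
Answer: $- \frac{558945}{22} \approx -25407.0$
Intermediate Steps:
$T{\left(g,d \right)} = -3 + g$ ($T{\left(g,d \right)} = g - 3 = -3 + g$)
$B{\left(G,s \right)} = \frac{13 + G}{-3 + s - \frac{4}{G}}$ ($B{\left(G,s \right)} = \frac{G + 13}{s - \left(3 + \frac{4}{G}\right)} = \frac{13 + G}{-3 + s - \frac{4}{G}}$)
$E{\left(U,F \right)} = -1905 - F - 50 U$ ($E{\left(U,F \right)} = -5 - \left(F - \left(23 - 73\right) \left(38 + U\right)\right) = -5 - \left(F + 50 \left(38 + U\right)\right) = -5 - \left(1900 + F + 50 U\right) = -1905 - F - 50 U$)
$E{\left(-43,B{\left(12,-4 \right)} \right)} - 25655 = \left(-1905 - \left(-1\right) 12 \frac{1}{4 - 12 \left(-3 - 4\right)} \left(13 + 12\right) - -2150\right) - 25655 = \left(-1905 - \left(-1\right) 12 \frac{1}{4 - 12 \left(-7\right)} 25 + 2150\right) - 25655 = \left(-1905 - \left(-1\right) 12 \frac{1}{4 + 84} \cdot 25 + 2150\right) - 25655 = \left(-1905 - \left(-1\right) 12 \cdot \frac{1}{88} \cdot 25 + 2150\right) - 25655 = \left(-1905 - - \frac{75}{22} + 2150\right) - 25655 = \left(-1905 + \frac{75}{22} + 2150\right) - 25655 = \frac{5465}{22} - 25655 = - \frac{558945}{22}$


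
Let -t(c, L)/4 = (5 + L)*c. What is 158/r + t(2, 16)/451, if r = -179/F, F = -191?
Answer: 13580206/80729 ≈ 168.22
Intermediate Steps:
t(c, L) = -4*c*(5 + L) (t(c, L) = -4*(5 + L)*c = -4*c*(5 + L))
r = 179/191 (r = -179/(-191) = -179*(-1/191) = 179/191 ≈ 0.93717)
158/r + t(2, 16)/451 = 158/(179/191) - 4*2*(5 + 16)/451 = 158*(191/179) - 4*2*21*(1/451) = 30178/179 - 168*1/451 = 30178/179 - 168/451 = 13580206/80729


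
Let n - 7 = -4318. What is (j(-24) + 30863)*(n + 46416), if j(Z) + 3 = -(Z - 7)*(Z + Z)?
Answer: 1236708060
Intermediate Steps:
n = -4311 (n = 7 - 4318 = -4311)
j(Z) = -3 - 2*Z*(-7 + Z) (j(Z) = -3 - (Z - 7)*(Z + Z) = -3 - (-7 + Z)*2*Z = -3 - 2*Z*(-7 + Z))
(j(-24) + 30863)*(n + 46416) = ((-3 - 2*(-24)**2 + 14*(-24)) + 30863)*(-4311 + 46416) = ((-3 - 2*576 - 336) + 30863)*42105 = ((-3 - 1152 - 336) + 30863)*42105 = (-1491 + 30863)*42105 = 29372*42105 = 1236708060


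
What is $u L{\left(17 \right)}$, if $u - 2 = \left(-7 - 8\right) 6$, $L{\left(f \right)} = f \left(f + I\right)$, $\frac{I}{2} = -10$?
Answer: $4488$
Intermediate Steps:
$I = -20$ ($I = 2 \left(-10\right) = -20$)
$L{\left(f \right)} = f \left(-20 + f\right)$ ($L{\left(f \right)} = f \left(f - 20\right) = f \left(-20 + f\right)$)
$u = -88$ ($u = 2 + \left(-7 - 8\right) 6 = 2 - 90 = -88$)
$u L{\left(17 \right)} = - 88 \cdot 17 \left(-20 + 17\right) = - 88 \cdot 17 \left(-3\right) = \left(-88\right) \left(-51\right) = 4488$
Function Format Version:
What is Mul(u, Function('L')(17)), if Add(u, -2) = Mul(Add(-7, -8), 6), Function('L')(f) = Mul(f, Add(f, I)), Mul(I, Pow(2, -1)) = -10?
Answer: 4488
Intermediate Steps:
I = -20 (I = Mul(2, -10) = -20)
Function('L')(f) = Mul(f, Add(-20, f)) (Function('L')(f) = Mul(f, Add(f, -20)) = Mul(f, Add(-20, f)))
u = -88 (u = Add(2, Mul(Add(-7, -8), 6)) = Add(2, Mul(-15, 6)) = Add(2, -90) = -88)
Mul(u, Function('L')(17)) = Mul(-88, Mul(17, Add(-20, 17))) = Mul(-88, Mul(17, -3)) = Mul(-88, -51) = 4488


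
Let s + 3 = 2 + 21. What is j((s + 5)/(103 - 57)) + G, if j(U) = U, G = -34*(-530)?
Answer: 828945/46 ≈ 18021.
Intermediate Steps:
s = 20 (s = -3 + (2 + 21) = -3 + 23 = 20)
G = 18020
j((s + 5)/(103 - 57)) + G = (20 + 5)/(103 - 57) + 18020 = 25/46 + 18020 = 828945/46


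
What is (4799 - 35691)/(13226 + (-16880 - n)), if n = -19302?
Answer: -7723/3912 ≈ -1.9742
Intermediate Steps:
(4799 - 35691)/(13226 + (-16880 - n)) = (4799 - 35691)/(13226 + (-16880 - 1*(-19302))) = -30892/(13226 + (-16880 + 19302)) = -30892/(13226 + 2422) = -30892/15648 = -30892*1/15648 = -7723/3912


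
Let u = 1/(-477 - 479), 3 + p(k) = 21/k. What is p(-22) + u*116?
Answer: -21431/5258 ≈ -4.0759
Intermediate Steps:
p(k) = -3 + 21/k
u = -1/956 (u = 1/(-956) = -1/956 ≈ -0.0010460)
p(-22) + u*116 = (-3 + 21/(-22)) - 1/956*116 = (-3 + 21*(-1/22)) - 29/239 = (-3 - 21/22) - 29/239 = -87/22 - 29/239 = -21431/5258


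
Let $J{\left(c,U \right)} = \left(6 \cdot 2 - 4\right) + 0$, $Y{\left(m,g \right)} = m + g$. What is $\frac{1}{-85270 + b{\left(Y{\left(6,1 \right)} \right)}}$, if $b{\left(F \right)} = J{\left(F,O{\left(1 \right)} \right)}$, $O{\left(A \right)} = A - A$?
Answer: $- \frac{1}{85262} \approx -1.1729 \cdot 10^{-5}$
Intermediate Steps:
$Y{\left(m,g \right)} = g + m$
$O{\left(A \right)} = 0$
$J{\left(c,U \right)} = 8$ ($J{\left(c,U \right)} = \left(12 - 4\right) + 0 = 8 + 0 = 8$)
$b{\left(F \right)} = 8$
$\frac{1}{-85270 + b{\left(Y{\left(6,1 \right)} \right)}} = \frac{1}{-85270 + 8} = \frac{1}{-85262} = - \frac{1}{85262}$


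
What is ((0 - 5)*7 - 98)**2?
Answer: 17689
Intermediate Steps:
((0 - 5)*7 - 98)**2 = (-5*7 - 98)**2 = (-35 - 98)**2 = (-133)**2 = 17689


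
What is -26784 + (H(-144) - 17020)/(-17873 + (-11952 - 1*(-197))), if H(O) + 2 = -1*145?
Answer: -793539185/29628 ≈ -26783.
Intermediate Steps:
H(O) = -147 (H(O) = -2 - 1*145 = -2 - 145 = -147)
-26784 + (H(-144) - 17020)/(-17873 + (-11952 - 1*(-197))) = -26784 + (-147 - 17020)/(-17873 + (-11952 - 1*(-197))) = -26784 - 17167/(-17873 + (-11952 + 197)) = -26784 - 17167/(-17873 - 11755) = -26784 - 17167/(-29628) = -26784 - 17167*(-1/29628) = -26784 + 17167/29628 = -793539185/29628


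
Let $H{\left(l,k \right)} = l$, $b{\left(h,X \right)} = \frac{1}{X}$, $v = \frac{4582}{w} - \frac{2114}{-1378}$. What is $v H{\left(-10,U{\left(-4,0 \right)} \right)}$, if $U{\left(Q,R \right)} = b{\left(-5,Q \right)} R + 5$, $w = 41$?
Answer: $- \frac{32003350}{28249} \approx -1132.9$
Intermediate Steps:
$v = \frac{3200335}{28249}$ ($v = \frac{4582}{41} - \frac{2114}{-1378} = 4582 \cdot \frac{1}{41} - - \frac{1057}{689} = \frac{4582}{41} + \frac{1057}{689} = \frac{3200335}{28249} \approx 113.29$)
$U{\left(Q,R \right)} = 5 + \frac{R}{Q}$ ($U{\left(Q,R \right)} = \frac{R}{Q} + 5 = 5 + \frac{R}{Q}$)
$v H{\left(-10,U{\left(-4,0 \right)} \right)} = \frac{3200335}{28249} \left(-10\right) = - \frac{32003350}{28249}$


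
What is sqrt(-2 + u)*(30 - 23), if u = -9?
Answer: 7*I*sqrt(11) ≈ 23.216*I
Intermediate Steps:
sqrt(-2 + u)*(30 - 23) = sqrt(-2 - 9)*(30 - 23) = sqrt(-11)*7 = (I*sqrt(11))*7 = 7*I*sqrt(11)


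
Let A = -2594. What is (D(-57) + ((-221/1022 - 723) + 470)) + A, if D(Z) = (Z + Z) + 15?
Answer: -3011033/1022 ≈ -2946.2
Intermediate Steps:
D(Z) = 15 + 2*Z (D(Z) = 2*Z + 15 = 15 + 2*Z)
(D(-57) + ((-221/1022 - 723) + 470)) + A = ((15 + 2*(-57)) + ((-221/1022 - 723) + 470)) - 2594 = ((15 - 114) + ((-221*1/1022 - 723) + 470)) - 2594 = (-99 + ((-221/1022 - 723) + 470)) - 2594 = (-99 + (-739127/1022 + 470)) - 2594 = (-99 - 258787/1022) - 2594 = -359965/1022 - 2594 = -3011033/1022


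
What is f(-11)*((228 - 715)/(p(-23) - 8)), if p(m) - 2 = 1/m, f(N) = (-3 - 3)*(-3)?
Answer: 201618/139 ≈ 1450.5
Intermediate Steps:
f(N) = 18 (f(N) = -6*(-3) = 18)
p(m) = 2 + 1/m
f(-11)*((228 - 715)/(p(-23) - 8)) = 18*((228 - 715)/((2 + 1/(-23)) - 8)) = 18*(-487/((2 - 1/23) - 8)) = 18*(-487/(45/23 - 8)) = 18*(-487/(-139/23)) = 18*(-487*(-23/139)) = 18*(11201/139) = 201618/139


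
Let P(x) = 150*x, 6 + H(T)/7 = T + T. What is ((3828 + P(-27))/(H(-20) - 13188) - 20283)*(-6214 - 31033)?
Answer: 729038478834/965 ≈ 7.5548e+8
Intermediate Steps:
H(T) = -42 + 14*T (H(T) = -42 + 7*(T + T) = -42 + 7*(2*T) = -42 + 14*T)
((3828 + P(-27))/(H(-20) - 13188) - 20283)*(-6214 - 31033) = ((3828 + 150*(-27))/((-42 + 14*(-20)) - 13188) - 20283)*(-6214 - 31033) = ((3828 - 4050)/((-42 - 280) - 13188) - 20283)*(-37247) = (-222/(-322 - 13188) - 20283)*(-37247) = (-222/(-13510) - 20283)*(-37247) = (-222*(-1/13510) - 20283)*(-37247) = (111/6755 - 20283)*(-37247) = -137011554/6755*(-37247) = 729038478834/965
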